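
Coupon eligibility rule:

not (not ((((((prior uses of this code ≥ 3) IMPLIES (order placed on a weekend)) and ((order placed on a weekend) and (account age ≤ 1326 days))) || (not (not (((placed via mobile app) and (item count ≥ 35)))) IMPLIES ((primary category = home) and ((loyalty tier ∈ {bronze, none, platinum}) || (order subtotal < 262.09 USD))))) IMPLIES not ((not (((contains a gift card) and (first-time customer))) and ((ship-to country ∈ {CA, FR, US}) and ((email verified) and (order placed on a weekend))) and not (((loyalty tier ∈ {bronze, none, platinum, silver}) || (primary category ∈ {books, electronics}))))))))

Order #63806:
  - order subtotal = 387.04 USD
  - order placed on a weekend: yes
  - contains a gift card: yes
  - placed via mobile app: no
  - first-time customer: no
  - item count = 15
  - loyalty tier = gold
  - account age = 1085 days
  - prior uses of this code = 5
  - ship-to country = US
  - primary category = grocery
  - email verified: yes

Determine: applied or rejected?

Rejected

Atomic conditions:
  prior uses of this code ≥ 3: 5 ≥ 3 is true
  order placed on a weekend: yes → true
  account age ≤ 1326 days: 1085 ≤ 1326 is true
  placed via mobile app: no → false
  item count ≥ 35: 15 ≥ 35 is false
  primary category = home: grocery == home is false
  loyalty tier ∈ {bronze, none, platinum}: gold is not in the set → false
  order subtotal < 262.09 USD: 387.04 < 262.09 is false
  contains a gift card: yes → true
  first-time customer: no → false
  ship-to country ∈ {CA, FR, US}: US is in the set → true
  email verified: yes → true
  loyalty tier ∈ {bronze, none, platinum, silver}: gold is not in the set → false
  primary category ∈ {books, electronics}: grocery is not in the set → false
Combine:
[1.1.1.1.1] true → true = true
[1.1.1.1.2] true AND true = true
[1.1.1.1] true AND true = true
[1.1.1.2.1.1.1] false AND false = false
[1.1.1.2.1.1] NOT false = true
[1.1.1.2.1] NOT true = false
[1.1.1.2.2.2] false OR false = false
[1.1.1.2.2] false AND false = false
[1.1.1.2] false → false (antecedent false ⇒ implication holds) = true
[1.1.1] true OR true = true
[1.1.2.1.1.1] true AND false = false
[1.1.2.1.1] NOT false = true
[1.1.2.1.2.2] true AND true = true
[1.1.2.1.2] true AND true = true
[1.1.2.1.3.1] false OR false = false
[1.1.2.1.3] NOT false = true
[1.1.2.1] true AND true AND true = true
[1.1.2] NOT true = false
[1.1] true → false = false
[1] NOT false = true
[root] NOT true = false
Overall: false → rejected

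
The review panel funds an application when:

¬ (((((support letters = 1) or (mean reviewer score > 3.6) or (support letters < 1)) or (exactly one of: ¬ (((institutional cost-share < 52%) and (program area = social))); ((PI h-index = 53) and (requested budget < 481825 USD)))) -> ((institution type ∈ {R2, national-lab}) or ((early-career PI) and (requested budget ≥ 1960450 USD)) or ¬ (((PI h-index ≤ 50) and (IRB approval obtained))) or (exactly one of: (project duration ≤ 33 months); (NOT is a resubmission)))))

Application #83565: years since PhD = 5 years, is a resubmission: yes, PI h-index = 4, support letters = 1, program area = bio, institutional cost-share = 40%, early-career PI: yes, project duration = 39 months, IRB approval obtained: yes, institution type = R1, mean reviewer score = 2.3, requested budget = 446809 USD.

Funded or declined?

Atomic conditions:
  support letters = 1: 1 == 1 is true
  mean reviewer score > 3.6: 2.3 > 3.6 is false
  support letters < 1: 1 < 1 is false
  institutional cost-share < 52%: 40 < 52 is true
  program area = social: bio == social is false
  PI h-index = 53: 4 == 53 is false
  requested budget < 481825 USD: 446809 < 481825 is true
  institution type ∈ {R2, national-lab}: R1 is not in the set → false
  early-career PI: yes → true
  requested budget ≥ 1960450 USD: 446809 ≥ 1960450 is false
  PI h-index ≤ 50: 4 ≤ 50 is true
  IRB approval obtained: yes → true
  project duration ≤ 33 months: 39 ≤ 33 is false
  NOT is a resubmission: yes → false
Combine:
[1.1.1] true OR false OR false = true
[1.1.2.1.1] true AND false = false
[1.1.2.1] NOT false = true
[1.1.2.2] false AND true = false
[1.1.2] exactly-one(true, false) = true
[1.1] true OR true = true
[1.2.2] true AND false = false
[1.2.3.1] true AND true = true
[1.2.3] NOT true = false
[1.2.4] exactly-one(false, false) = false
[1.2] false OR false OR false OR false = false
[1] true → false = false
[root] NOT false = true
Overall: true → funded

Funded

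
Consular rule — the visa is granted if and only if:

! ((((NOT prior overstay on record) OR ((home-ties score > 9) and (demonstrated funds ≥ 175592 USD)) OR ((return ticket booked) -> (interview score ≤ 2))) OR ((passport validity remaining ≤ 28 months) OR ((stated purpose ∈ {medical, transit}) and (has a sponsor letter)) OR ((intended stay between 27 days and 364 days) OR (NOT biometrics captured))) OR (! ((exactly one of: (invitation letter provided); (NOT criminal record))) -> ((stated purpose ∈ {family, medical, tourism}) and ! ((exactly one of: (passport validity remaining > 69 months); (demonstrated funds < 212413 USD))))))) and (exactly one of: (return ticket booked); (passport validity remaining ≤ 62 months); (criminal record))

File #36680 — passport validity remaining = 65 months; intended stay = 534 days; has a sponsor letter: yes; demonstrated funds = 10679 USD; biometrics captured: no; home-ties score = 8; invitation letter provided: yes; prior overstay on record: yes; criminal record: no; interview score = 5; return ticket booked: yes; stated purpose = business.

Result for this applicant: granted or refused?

Atomic conditions:
  NOT prior overstay on record: yes → false
  home-ties score > 9: 8 > 9 is false
  demonstrated funds ≥ 175592 USD: 10679 ≥ 175592 is false
  return ticket booked: yes → true
  interview score ≤ 2: 5 ≤ 2 is false
  passport validity remaining ≤ 28 months: 65 ≤ 28 is false
  stated purpose ∈ {medical, transit}: business is not in the set → false
  has a sponsor letter: yes → true
  intended stay between 27 days and 364 days: 534 in [27, 364] is false
  NOT biometrics captured: no → true
  invitation letter provided: yes → true
  NOT criminal record: no → true
  stated purpose ∈ {family, medical, tourism}: business is not in the set → false
  passport validity remaining > 69 months: 65 > 69 is false
  demonstrated funds < 212413 USD: 10679 < 212413 is true
  passport validity remaining ≤ 62 months: 65 ≤ 62 is false
  criminal record: no → false
Combine:
[1.1.1.2] false AND false = false
[1.1.1.3] true → false = false
[1.1.1] false OR false OR false = false
[1.1.2.2] false AND true = false
[1.1.2.3] false OR true = true
[1.1.2] false OR false OR true = true
[1.1.3.1.1] exactly-one(true, true) = false
[1.1.3.1] NOT false = true
[1.1.3.2.2.1] exactly-one(false, true) = true
[1.1.3.2.2] NOT true = false
[1.1.3.2] false AND false = false
[1.1.3] true → false = false
[1.1] false OR true OR false = true
[1] NOT true = false
[2] exactly-one(true, false, false) = true
[root] false AND true = false
Overall: false → refused

Refused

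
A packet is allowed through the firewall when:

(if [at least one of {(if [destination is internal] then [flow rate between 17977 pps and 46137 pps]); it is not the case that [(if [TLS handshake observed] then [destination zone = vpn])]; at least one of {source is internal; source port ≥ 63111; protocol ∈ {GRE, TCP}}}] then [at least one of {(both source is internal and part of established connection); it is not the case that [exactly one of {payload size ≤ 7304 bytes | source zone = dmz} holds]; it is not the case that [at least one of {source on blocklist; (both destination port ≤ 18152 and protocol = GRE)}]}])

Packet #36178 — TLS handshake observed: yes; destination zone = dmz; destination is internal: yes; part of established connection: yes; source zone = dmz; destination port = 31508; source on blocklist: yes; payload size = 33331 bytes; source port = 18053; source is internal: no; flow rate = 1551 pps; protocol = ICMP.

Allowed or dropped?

Dropped

Atomic conditions:
  destination is internal: yes → true
  flow rate between 17977 pps and 46137 pps: 1551 in [17977, 46137] is false
  TLS handshake observed: yes → true
  destination zone = vpn: dmz == vpn is false
  source is internal: no → false
  source port ≥ 63111: 18053 ≥ 63111 is false
  protocol ∈ {GRE, TCP}: ICMP is not in the set → false
  part of established connection: yes → true
  payload size ≤ 7304 bytes: 33331 ≤ 7304 is false
  source zone = dmz: dmz == dmz is true
  source on blocklist: yes → true
  destination port ≤ 18152: 31508 ≤ 18152 is false
  protocol = GRE: ICMP == GRE is false
Combine:
[1.1] true → false = false
[1.2.1] true → false = false
[1.2] NOT false = true
[1.3] false OR false OR false = false
[1] false OR true OR false = true
[2.1] false AND true = false
[2.2.1] exactly-one(false, true) = true
[2.2] NOT true = false
[2.3.1.2] false AND false = false
[2.3.1] true OR false = true
[2.3] NOT true = false
[2] false OR false OR false = false
[root] true → false = false
Overall: false → dropped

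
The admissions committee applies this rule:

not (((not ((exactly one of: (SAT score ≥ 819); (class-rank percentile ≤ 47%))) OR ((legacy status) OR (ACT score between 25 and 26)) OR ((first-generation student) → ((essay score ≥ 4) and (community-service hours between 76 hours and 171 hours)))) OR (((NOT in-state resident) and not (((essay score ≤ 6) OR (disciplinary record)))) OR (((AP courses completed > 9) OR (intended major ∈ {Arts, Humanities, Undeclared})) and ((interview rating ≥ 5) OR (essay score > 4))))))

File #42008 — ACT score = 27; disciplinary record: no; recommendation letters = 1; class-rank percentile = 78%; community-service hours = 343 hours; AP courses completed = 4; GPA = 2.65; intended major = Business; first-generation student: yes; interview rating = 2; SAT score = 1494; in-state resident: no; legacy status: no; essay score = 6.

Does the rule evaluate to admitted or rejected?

Atomic conditions:
  SAT score ≥ 819: 1494 ≥ 819 is true
  class-rank percentile ≤ 47%: 78 ≤ 47 is false
  legacy status: no → false
  ACT score between 25 and 26: 27 in [25, 26] is false
  first-generation student: yes → true
  essay score ≥ 4: 6 ≥ 4 is true
  community-service hours between 76 hours and 171 hours: 343 in [76, 171] is false
  NOT in-state resident: no → true
  essay score ≤ 6: 6 ≤ 6 is true
  disciplinary record: no → false
  AP courses completed > 9: 4 > 9 is false
  intended major ∈ {Arts, Humanities, Undeclared}: Business is not in the set → false
  interview rating ≥ 5: 2 ≥ 5 is false
  essay score > 4: 6 > 4 is true
Combine:
[1.1.1.1] exactly-one(true, false) = true
[1.1.1] NOT true = false
[1.1.2] false OR false = false
[1.1.3.2] true AND false = false
[1.1.3] true → false = false
[1.1] false OR false OR false = false
[1.2.1.2.1] true OR false = true
[1.2.1.2] NOT true = false
[1.2.1] true AND false = false
[1.2.2.1] false OR false = false
[1.2.2.2] false OR true = true
[1.2.2] false AND true = false
[1.2] false OR false = false
[1] false OR false = false
[root] NOT false = true
Overall: true → admitted

Admitted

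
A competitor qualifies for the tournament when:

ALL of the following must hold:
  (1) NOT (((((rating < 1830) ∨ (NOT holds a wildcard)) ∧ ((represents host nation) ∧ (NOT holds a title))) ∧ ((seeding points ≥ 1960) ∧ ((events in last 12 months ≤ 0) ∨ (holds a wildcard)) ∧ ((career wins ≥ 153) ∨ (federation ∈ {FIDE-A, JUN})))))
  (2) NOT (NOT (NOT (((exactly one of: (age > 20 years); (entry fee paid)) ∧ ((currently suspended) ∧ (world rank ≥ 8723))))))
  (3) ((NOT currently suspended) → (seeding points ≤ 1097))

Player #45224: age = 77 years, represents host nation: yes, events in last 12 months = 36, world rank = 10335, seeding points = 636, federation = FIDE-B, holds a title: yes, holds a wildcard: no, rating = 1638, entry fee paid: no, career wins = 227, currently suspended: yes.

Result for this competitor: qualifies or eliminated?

Atomic conditions:
  rating < 1830: 1638 < 1830 is true
  NOT holds a wildcard: no → true
  represents host nation: yes → true
  NOT holds a title: yes → false
  seeding points ≥ 1960: 636 ≥ 1960 is false
  events in last 12 months ≤ 0: 36 ≤ 0 is false
  holds a wildcard: no → false
  career wins ≥ 153: 227 ≥ 153 is true
  federation ∈ {FIDE-A, JUN}: FIDE-B is not in the set → false
  age > 20 years: 77 > 20 is true
  entry fee paid: no → false
  currently suspended: yes → true
  world rank ≥ 8723: 10335 ≥ 8723 is true
  NOT currently suspended: yes → false
  seeding points ≤ 1097: 636 ≤ 1097 is true
Combine:
[1.1.1.1] true OR true = true
[1.1.1.2] true AND false = false
[1.1.1] true AND false = false
[1.1.2.2] false OR false = false
[1.1.2.3] true OR false = true
[1.1.2] false AND false AND true = false
[1.1] false AND false = false
[1] NOT false = true
[2.1.1.1.1] exactly-one(true, false) = true
[2.1.1.1.2] true AND true = true
[2.1.1.1] true AND true = true
[2.1.1] NOT true = false
[2.1] NOT false = true
[2] NOT true = false
[3] false → true (antecedent false ⇒ implication holds) = true
[root] true AND false AND true = false
Overall: false → eliminated

Eliminated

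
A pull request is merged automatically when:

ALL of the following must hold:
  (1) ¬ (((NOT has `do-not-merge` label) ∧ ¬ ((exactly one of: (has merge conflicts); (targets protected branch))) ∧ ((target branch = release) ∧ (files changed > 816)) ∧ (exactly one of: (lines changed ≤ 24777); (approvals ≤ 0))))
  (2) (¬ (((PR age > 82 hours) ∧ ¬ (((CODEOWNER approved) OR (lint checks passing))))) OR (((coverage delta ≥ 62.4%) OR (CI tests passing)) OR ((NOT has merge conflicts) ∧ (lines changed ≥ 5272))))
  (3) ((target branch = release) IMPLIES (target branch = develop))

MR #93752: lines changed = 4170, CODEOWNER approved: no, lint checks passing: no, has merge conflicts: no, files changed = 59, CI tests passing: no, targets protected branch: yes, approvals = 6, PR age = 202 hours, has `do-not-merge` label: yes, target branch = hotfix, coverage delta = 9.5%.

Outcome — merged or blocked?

Blocked

Atomic conditions:
  NOT has `do-not-merge` label: yes → false
  has merge conflicts: no → false
  targets protected branch: yes → true
  target branch = release: hotfix == release is false
  files changed > 816: 59 > 816 is false
  lines changed ≤ 24777: 4170 ≤ 24777 is true
  approvals ≤ 0: 6 ≤ 0 is false
  PR age > 82 hours: 202 > 82 is true
  CODEOWNER approved: no → false
  lint checks passing: no → false
  coverage delta ≥ 62.4%: 9.5 ≥ 62.4 is false
  CI tests passing: no → false
  NOT has merge conflicts: no → true
  lines changed ≥ 5272: 4170 ≥ 5272 is false
  target branch = develop: hotfix == develop is false
Combine:
[1.1.2.1] exactly-one(false, true) = true
[1.1.2] NOT true = false
[1.1.3] false AND false = false
[1.1.4] exactly-one(true, false) = true
[1.1] false AND false AND false AND true = false
[1] NOT false = true
[2.1.1.2.1] false OR false = false
[2.1.1.2] NOT false = true
[2.1.1] true AND true = true
[2.1] NOT true = false
[2.2.1] false OR false = false
[2.2.2] true AND false = false
[2.2] false OR false = false
[2] false OR false = false
[3] false → false (antecedent false ⇒ implication holds) = true
[root] true AND false AND true = false
Overall: false → blocked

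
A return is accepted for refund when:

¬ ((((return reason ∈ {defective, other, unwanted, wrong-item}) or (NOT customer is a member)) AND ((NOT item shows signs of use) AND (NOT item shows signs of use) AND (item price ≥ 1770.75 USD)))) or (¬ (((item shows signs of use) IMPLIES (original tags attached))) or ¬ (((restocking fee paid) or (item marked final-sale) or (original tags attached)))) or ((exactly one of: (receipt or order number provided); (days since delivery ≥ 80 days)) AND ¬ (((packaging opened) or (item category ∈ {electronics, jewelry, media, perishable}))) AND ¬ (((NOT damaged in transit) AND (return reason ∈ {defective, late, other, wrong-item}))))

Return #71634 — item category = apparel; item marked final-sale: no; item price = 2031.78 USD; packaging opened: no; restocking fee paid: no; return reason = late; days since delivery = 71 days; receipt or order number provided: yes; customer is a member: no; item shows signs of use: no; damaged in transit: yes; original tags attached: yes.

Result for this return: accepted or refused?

Accepted

Atomic conditions:
  return reason ∈ {defective, other, unwanted, wrong-item}: late is not in the set → false
  NOT customer is a member: no → true
  NOT item shows signs of use: no → true
  item price ≥ 1770.75 USD: 2031.78 ≥ 1770.75 is true
  item shows signs of use: no → false
  original tags attached: yes → true
  restocking fee paid: no → false
  item marked final-sale: no → false
  receipt or order number provided: yes → true
  days since delivery ≥ 80 days: 71 ≥ 80 is false
  packaging opened: no → false
  item category ∈ {electronics, jewelry, media, perishable}: apparel is not in the set → false
  NOT damaged in transit: yes → false
  return reason ∈ {defective, late, other, wrong-item}: late is in the set → true
Combine:
[1.1.1] false OR true = true
[1.1.2] true AND true AND true = true
[1.1] true AND true = true
[1] NOT true = false
[2.1.1] false → true (antecedent false ⇒ implication holds) = true
[2.1] NOT true = false
[2.2.1] false OR false OR true = true
[2.2] NOT true = false
[2] false OR false = false
[3.1] exactly-one(true, false) = true
[3.2.1] false OR false = false
[3.2] NOT false = true
[3.3.1] false AND true = false
[3.3] NOT false = true
[3] true AND true AND true = true
[root] false OR false OR true = true
Overall: true → accepted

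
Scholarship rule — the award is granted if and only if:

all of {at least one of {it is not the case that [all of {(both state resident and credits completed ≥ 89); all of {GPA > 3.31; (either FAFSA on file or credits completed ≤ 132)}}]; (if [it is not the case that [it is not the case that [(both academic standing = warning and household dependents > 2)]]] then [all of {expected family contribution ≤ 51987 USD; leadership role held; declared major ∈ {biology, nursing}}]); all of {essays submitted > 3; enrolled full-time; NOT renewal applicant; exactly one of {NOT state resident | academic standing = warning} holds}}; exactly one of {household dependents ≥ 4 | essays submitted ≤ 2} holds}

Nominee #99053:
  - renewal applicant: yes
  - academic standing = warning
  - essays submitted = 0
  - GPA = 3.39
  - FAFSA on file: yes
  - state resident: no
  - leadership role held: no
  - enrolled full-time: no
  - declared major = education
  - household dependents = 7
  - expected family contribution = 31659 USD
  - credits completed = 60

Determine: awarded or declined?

Declined

Atomic conditions:
  state resident: no → false
  credits completed ≥ 89: 60 ≥ 89 is false
  GPA > 3.31: 3.39 > 3.31 is true
  FAFSA on file: yes → true
  credits completed ≤ 132: 60 ≤ 132 is true
  academic standing = warning: warning == warning is true
  household dependents > 2: 7 > 2 is true
  expected family contribution ≤ 51987 USD: 31659 ≤ 51987 is true
  leadership role held: no → false
  declared major ∈ {biology, nursing}: education is not in the set → false
  essays submitted > 3: 0 > 3 is false
  enrolled full-time: no → false
  NOT renewal applicant: yes → false
  NOT state resident: no → true
  household dependents ≥ 4: 7 ≥ 4 is true
  essays submitted ≤ 2: 0 ≤ 2 is true
Combine:
[1.1.1.1] false AND false = false
[1.1.1.2.2] true OR true = true
[1.1.1.2] true AND true = true
[1.1.1] false AND true = false
[1.1] NOT false = true
[1.2.1.1.1] true AND true = true
[1.2.1.1] NOT true = false
[1.2.1] NOT false = true
[1.2.2] true AND false AND false = false
[1.2] true → false = false
[1.3.4] exactly-one(true, true) = false
[1.3] false AND false AND false AND false = false
[1] true OR false OR false = true
[2] exactly-one(true, true) = false
[root] true AND false = false
Overall: false → declined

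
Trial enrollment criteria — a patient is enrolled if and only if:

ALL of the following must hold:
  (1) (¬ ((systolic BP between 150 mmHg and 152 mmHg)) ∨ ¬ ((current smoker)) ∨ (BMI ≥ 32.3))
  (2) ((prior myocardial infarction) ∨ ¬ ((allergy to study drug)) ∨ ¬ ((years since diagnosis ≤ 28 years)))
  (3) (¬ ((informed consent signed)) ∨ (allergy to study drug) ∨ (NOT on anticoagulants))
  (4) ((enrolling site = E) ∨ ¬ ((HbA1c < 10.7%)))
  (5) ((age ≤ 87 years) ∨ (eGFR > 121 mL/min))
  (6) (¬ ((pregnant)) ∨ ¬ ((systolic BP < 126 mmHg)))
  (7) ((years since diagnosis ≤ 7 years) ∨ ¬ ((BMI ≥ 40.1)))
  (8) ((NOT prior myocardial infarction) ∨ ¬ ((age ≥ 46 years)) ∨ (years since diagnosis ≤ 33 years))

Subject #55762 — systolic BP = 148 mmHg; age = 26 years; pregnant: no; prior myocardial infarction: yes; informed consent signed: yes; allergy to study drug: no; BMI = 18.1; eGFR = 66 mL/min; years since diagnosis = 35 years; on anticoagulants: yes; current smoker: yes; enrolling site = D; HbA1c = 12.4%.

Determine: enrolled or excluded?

Atomic conditions:
  systolic BP between 150 mmHg and 152 mmHg: 148 in [150, 152] is false
  current smoker: yes → true
  BMI ≥ 32.3: 18.1 ≥ 32.3 is false
  prior myocardial infarction: yes → true
  allergy to study drug: no → false
  years since diagnosis ≤ 28 years: 35 ≤ 28 is false
  informed consent signed: yes → true
  NOT on anticoagulants: yes → false
  enrolling site = E: D == E is false
  HbA1c < 10.7%: 12.4 < 10.7 is false
  age ≤ 87 years: 26 ≤ 87 is true
  eGFR > 121 mL/min: 66 > 121 is false
  pregnant: no → false
  systolic BP < 126 mmHg: 148 < 126 is false
  years since diagnosis ≤ 7 years: 35 ≤ 7 is false
  BMI ≥ 40.1: 18.1 ≥ 40.1 is false
  NOT prior myocardial infarction: yes → false
  age ≥ 46 years: 26 ≥ 46 is false
  years since diagnosis ≤ 33 years: 35 ≤ 33 is false
Combine:
[1.1] NOT false = true
[1.2] NOT true = false
[1] true OR false OR false = true
[2.2] NOT false = true
[2.3] NOT false = true
[2] true OR true OR true = true
[3.1] NOT true = false
[3] false OR false OR false = false
[4.2] NOT false = true
[4] false OR true = true
[5] true OR false = true
[6.1] NOT false = true
[6.2] NOT false = true
[6] true OR true = true
[7.2] NOT false = true
[7] false OR true = true
[8.2] NOT false = true
[8] false OR true OR false = true
[root] true AND true AND false AND true AND true AND true AND true AND true = false
Overall: false → excluded

Excluded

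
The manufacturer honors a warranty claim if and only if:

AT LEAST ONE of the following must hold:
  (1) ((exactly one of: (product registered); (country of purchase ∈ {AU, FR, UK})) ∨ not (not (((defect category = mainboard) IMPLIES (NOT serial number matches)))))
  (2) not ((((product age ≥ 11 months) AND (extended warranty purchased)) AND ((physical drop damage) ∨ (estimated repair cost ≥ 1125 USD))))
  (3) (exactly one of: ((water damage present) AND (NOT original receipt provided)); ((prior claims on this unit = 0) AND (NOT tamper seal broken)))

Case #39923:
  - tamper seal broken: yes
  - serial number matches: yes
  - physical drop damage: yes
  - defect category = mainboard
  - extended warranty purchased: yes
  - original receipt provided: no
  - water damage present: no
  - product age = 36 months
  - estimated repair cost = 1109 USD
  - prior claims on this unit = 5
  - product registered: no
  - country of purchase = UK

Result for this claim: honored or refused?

Atomic conditions:
  product registered: no → false
  country of purchase ∈ {AU, FR, UK}: UK is in the set → true
  defect category = mainboard: mainboard == mainboard is true
  NOT serial number matches: yes → false
  product age ≥ 11 months: 36 ≥ 11 is true
  extended warranty purchased: yes → true
  physical drop damage: yes → true
  estimated repair cost ≥ 1125 USD: 1109 ≥ 1125 is false
  water damage present: no → false
  NOT original receipt provided: no → true
  prior claims on this unit = 0: 5 == 0 is false
  NOT tamper seal broken: yes → false
Combine:
[1.1] exactly-one(false, true) = true
[1.2.1.1] true → false = false
[1.2.1] NOT false = true
[1.2] NOT true = false
[1] true OR false = true
[2.1.1] true AND true = true
[2.1.2] true OR false = true
[2.1] true AND true = true
[2] NOT true = false
[3.1] false AND true = false
[3.2] false AND false = false
[3] exactly-one(false, false) = false
[root] true OR false OR false = true
Overall: true → honored

Honored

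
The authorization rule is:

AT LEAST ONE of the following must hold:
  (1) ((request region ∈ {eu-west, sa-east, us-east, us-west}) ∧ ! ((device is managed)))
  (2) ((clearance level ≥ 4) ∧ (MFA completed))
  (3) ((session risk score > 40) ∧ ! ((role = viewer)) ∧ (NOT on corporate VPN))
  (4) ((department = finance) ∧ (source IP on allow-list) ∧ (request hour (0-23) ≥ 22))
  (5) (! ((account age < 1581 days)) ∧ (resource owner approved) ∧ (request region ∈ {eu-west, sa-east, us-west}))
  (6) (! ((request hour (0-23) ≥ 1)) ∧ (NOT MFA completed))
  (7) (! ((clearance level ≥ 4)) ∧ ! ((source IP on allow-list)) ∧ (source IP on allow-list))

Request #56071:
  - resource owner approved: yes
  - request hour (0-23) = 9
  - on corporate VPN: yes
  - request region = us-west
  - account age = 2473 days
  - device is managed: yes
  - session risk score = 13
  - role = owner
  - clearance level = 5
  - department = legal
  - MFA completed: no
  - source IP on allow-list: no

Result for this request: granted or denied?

Atomic conditions:
  request region ∈ {eu-west, sa-east, us-east, us-west}: us-west is in the set → true
  device is managed: yes → true
  clearance level ≥ 4: 5 ≥ 4 is true
  MFA completed: no → false
  session risk score > 40: 13 > 40 is false
  role = viewer: owner == viewer is false
  NOT on corporate VPN: yes → false
  department = finance: legal == finance is false
  source IP on allow-list: no → false
  request hour (0-23) ≥ 22: 9 ≥ 22 is false
  account age < 1581 days: 2473 < 1581 is false
  resource owner approved: yes → true
  request region ∈ {eu-west, sa-east, us-west}: us-west is in the set → true
  request hour (0-23) ≥ 1: 9 ≥ 1 is true
  NOT MFA completed: no → true
Combine:
[1.2] NOT true = false
[1] true AND false = false
[2] true AND false = false
[3.2] NOT false = true
[3] false AND true AND false = false
[4] false AND false AND false = false
[5.1] NOT false = true
[5] true AND true AND true = true
[6.1] NOT true = false
[6] false AND true = false
[7.1] NOT true = false
[7.2] NOT false = true
[7] false AND true AND false = false
[root] false OR false OR false OR false OR true OR false OR false = true
Overall: true → granted

Granted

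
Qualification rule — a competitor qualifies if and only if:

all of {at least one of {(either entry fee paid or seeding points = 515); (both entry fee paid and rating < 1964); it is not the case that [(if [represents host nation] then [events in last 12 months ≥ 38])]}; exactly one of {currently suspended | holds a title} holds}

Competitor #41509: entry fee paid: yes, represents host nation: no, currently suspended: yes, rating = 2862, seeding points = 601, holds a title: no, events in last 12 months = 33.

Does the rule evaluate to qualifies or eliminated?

Atomic conditions:
  entry fee paid: yes → true
  seeding points = 515: 601 == 515 is false
  rating < 1964: 2862 < 1964 is false
  represents host nation: no → false
  events in last 12 months ≥ 38: 33 ≥ 38 is false
  currently suspended: yes → true
  holds a title: no → false
Combine:
[1.1] true OR false = true
[1.2] true AND false = false
[1.3.1] false → false (antecedent false ⇒ implication holds) = true
[1.3] NOT true = false
[1] true OR false OR false = true
[2] exactly-one(true, false) = true
[root] true AND true = true
Overall: true → qualifies

Qualifies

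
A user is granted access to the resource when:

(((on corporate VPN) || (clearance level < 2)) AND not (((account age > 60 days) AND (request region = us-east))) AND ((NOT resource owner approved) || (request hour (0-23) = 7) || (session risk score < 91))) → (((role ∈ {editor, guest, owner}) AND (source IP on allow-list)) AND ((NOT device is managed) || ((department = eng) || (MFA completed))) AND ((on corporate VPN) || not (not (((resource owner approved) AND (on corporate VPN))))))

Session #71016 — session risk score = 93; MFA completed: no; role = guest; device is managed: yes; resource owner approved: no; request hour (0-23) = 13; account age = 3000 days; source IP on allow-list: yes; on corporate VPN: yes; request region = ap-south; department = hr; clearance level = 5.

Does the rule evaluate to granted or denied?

Denied

Atomic conditions:
  on corporate VPN: yes → true
  clearance level < 2: 5 < 2 is false
  account age > 60 days: 3000 > 60 is true
  request region = us-east: ap-south == us-east is false
  NOT resource owner approved: no → true
  request hour (0-23) = 7: 13 == 7 is false
  session risk score < 91: 93 < 91 is false
  role ∈ {editor, guest, owner}: guest is in the set → true
  source IP on allow-list: yes → true
  NOT device is managed: yes → false
  department = eng: hr == eng is false
  MFA completed: no → false
  resource owner approved: no → false
Combine:
[1.1] true OR false = true
[1.2.1] true AND false = false
[1.2] NOT false = true
[1.3] true OR false OR false = true
[1] true AND true AND true = true
[2.1] true AND true = true
[2.2.2] false OR false = false
[2.2] false OR false = false
[2.3.2.1.1] false AND true = false
[2.3.2.1] NOT false = true
[2.3.2] NOT true = false
[2.3] true OR false = true
[2] true AND false AND true = false
[root] true → false = false
Overall: false → denied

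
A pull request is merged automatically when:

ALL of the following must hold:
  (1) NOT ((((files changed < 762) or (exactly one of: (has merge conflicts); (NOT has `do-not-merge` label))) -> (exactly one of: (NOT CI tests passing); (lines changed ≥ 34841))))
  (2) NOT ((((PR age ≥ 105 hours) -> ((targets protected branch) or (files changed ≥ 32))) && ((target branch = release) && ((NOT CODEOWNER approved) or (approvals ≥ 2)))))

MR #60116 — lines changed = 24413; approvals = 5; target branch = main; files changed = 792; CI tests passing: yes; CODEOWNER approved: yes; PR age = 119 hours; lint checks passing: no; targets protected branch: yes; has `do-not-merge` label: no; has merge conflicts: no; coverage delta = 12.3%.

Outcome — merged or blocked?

Atomic conditions:
  files changed < 762: 792 < 762 is false
  has merge conflicts: no → false
  NOT has `do-not-merge` label: no → true
  NOT CI tests passing: yes → false
  lines changed ≥ 34841: 24413 ≥ 34841 is false
  PR age ≥ 105 hours: 119 ≥ 105 is true
  targets protected branch: yes → true
  files changed ≥ 32: 792 ≥ 32 is true
  target branch = release: main == release is false
  NOT CODEOWNER approved: yes → false
  approvals ≥ 2: 5 ≥ 2 is true
Combine:
[1.1.1.2] exactly-one(false, true) = true
[1.1.1] false OR true = true
[1.1.2] exactly-one(false, false) = false
[1.1] true → false = false
[1] NOT false = true
[2.1.1.2] true OR true = true
[2.1.1] true → true = true
[2.1.2.2] false OR true = true
[2.1.2] false AND true = false
[2.1] true AND false = false
[2] NOT false = true
[root] true AND true = true
Overall: true → merged

Merged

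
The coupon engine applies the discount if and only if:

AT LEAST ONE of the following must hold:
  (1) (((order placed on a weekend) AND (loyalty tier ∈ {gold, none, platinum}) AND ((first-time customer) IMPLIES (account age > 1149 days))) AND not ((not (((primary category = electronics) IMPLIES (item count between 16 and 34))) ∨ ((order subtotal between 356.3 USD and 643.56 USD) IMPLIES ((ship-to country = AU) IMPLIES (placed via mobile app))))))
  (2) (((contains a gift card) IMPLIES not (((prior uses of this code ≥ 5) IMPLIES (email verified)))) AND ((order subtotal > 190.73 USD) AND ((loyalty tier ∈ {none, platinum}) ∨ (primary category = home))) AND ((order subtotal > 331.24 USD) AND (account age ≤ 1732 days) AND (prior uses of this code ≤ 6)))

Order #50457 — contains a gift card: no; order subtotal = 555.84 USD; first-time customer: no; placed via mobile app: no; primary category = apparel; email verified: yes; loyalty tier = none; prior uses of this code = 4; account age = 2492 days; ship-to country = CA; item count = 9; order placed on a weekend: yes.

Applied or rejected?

Atomic conditions:
  order placed on a weekend: yes → true
  loyalty tier ∈ {gold, none, platinum}: none is in the set → true
  first-time customer: no → false
  account age > 1149 days: 2492 > 1149 is true
  primary category = electronics: apparel == electronics is false
  item count between 16 and 34: 9 in [16, 34] is false
  order subtotal between 356.3 USD and 643.56 USD: 555.84 in [356.3, 643.56] is true
  ship-to country = AU: CA == AU is false
  placed via mobile app: no → false
  contains a gift card: no → false
  prior uses of this code ≥ 5: 4 ≥ 5 is false
  email verified: yes → true
  order subtotal > 190.73 USD: 555.84 > 190.73 is true
  loyalty tier ∈ {none, platinum}: none is in the set → true
  primary category = home: apparel == home is false
  order subtotal > 331.24 USD: 555.84 > 331.24 is true
  account age ≤ 1732 days: 2492 ≤ 1732 is false
  prior uses of this code ≤ 6: 4 ≤ 6 is true
Combine:
[1.1.3] false → true (antecedent false ⇒ implication holds) = true
[1.1] true AND true AND true = true
[1.2.1.1.1] false → false (antecedent false ⇒ implication holds) = true
[1.2.1.1] NOT true = false
[1.2.1.2.2] false → false (antecedent false ⇒ implication holds) = true
[1.2.1.2] true → true = true
[1.2.1] false OR true = true
[1.2] NOT true = false
[1] true AND false = false
[2.1.2.1] false → true (antecedent false ⇒ implication holds) = true
[2.1.2] NOT true = false
[2.1] false → false (antecedent false ⇒ implication holds) = true
[2.2.2] true OR false = true
[2.2] true AND true = true
[2.3] true AND false AND true = false
[2] true AND true AND false = false
[root] false OR false = false
Overall: false → rejected

Rejected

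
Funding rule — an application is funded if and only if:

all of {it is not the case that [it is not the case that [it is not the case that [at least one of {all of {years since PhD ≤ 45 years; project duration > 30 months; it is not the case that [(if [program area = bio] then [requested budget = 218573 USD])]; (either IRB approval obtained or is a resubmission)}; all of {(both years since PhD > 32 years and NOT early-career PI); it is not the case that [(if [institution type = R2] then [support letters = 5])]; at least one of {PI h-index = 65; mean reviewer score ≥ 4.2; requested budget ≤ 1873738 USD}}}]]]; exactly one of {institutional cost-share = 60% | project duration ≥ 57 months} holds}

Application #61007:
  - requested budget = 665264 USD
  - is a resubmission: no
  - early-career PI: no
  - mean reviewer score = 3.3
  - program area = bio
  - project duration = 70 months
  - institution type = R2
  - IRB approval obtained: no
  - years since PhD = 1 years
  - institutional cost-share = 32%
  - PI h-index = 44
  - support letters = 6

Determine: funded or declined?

Funded

Atomic conditions:
  years since PhD ≤ 45 years: 1 ≤ 45 is true
  project duration > 30 months: 70 > 30 is true
  program area = bio: bio == bio is true
  requested budget = 218573 USD: 665264 == 218573 is false
  IRB approval obtained: no → false
  is a resubmission: no → false
  years since PhD > 32 years: 1 > 32 is false
  NOT early-career PI: no → true
  institution type = R2: R2 == R2 is true
  support letters = 5: 6 == 5 is false
  PI h-index = 65: 44 == 65 is false
  mean reviewer score ≥ 4.2: 3.3 ≥ 4.2 is false
  requested budget ≤ 1873738 USD: 665264 ≤ 1873738 is true
  institutional cost-share = 60%: 32 == 60 is false
  project duration ≥ 57 months: 70 ≥ 57 is true
Combine:
[1.1.1.1.1.3.1] true → false = false
[1.1.1.1.1.3] NOT false = true
[1.1.1.1.1.4] false OR false = false
[1.1.1.1.1] true AND true AND true AND false = false
[1.1.1.1.2.1] false AND true = false
[1.1.1.1.2.2.1] true → false = false
[1.1.1.1.2.2] NOT false = true
[1.1.1.1.2.3] false OR false OR true = true
[1.1.1.1.2] false AND true AND true = false
[1.1.1.1] false OR false = false
[1.1.1] NOT false = true
[1.1] NOT true = false
[1] NOT false = true
[2] exactly-one(false, true) = true
[root] true AND true = true
Overall: true → funded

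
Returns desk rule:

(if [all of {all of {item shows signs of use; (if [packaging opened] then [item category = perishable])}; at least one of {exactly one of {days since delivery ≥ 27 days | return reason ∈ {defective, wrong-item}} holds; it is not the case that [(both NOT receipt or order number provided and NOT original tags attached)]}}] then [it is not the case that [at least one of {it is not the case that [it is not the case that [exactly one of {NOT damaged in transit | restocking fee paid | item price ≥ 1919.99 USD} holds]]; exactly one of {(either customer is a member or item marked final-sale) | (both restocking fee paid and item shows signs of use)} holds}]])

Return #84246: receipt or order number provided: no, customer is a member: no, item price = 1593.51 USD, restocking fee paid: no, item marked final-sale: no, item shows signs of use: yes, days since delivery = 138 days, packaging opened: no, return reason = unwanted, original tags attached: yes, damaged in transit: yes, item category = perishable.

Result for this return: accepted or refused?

Atomic conditions:
  item shows signs of use: yes → true
  packaging opened: no → false
  item category = perishable: perishable == perishable is true
  days since delivery ≥ 27 days: 138 ≥ 27 is true
  return reason ∈ {defective, wrong-item}: unwanted is not in the set → false
  NOT receipt or order number provided: no → true
  NOT original tags attached: yes → false
  NOT damaged in transit: yes → false
  restocking fee paid: no → false
  item price ≥ 1919.99 USD: 1593.51 ≥ 1919.99 is false
  customer is a member: no → false
  item marked final-sale: no → false
Combine:
[1.1.2] false → true (antecedent false ⇒ implication holds) = true
[1.1] true AND true = true
[1.2.1] exactly-one(true, false) = true
[1.2.2.1] true AND false = false
[1.2.2] NOT false = true
[1.2] true OR true = true
[1] true AND true = true
[2.1.1.1.1] exactly-one(false, false, false) = false
[2.1.1.1] NOT false = true
[2.1.1] NOT true = false
[2.1.2.1] false OR false = false
[2.1.2.2] false AND true = false
[2.1.2] exactly-one(false, false) = false
[2.1] false OR false = false
[2] NOT false = true
[root] true → true = true
Overall: true → accepted

Accepted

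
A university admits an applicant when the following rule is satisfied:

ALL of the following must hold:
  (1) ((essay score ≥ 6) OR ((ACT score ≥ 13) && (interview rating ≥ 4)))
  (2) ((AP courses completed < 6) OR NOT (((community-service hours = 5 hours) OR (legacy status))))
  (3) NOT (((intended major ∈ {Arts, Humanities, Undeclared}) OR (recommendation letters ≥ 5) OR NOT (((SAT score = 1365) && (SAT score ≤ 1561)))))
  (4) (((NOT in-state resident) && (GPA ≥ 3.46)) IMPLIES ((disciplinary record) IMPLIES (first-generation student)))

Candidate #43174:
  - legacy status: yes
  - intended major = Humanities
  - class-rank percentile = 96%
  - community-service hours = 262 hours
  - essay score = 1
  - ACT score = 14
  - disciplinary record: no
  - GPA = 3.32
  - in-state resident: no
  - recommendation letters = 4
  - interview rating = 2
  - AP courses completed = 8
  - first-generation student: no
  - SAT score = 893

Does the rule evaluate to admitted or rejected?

Rejected

Atomic conditions:
  essay score ≥ 6: 1 ≥ 6 is false
  ACT score ≥ 13: 14 ≥ 13 is true
  interview rating ≥ 4: 2 ≥ 4 is false
  AP courses completed < 6: 8 < 6 is false
  community-service hours = 5 hours: 262 == 5 is false
  legacy status: yes → true
  intended major ∈ {Arts, Humanities, Undeclared}: Humanities is in the set → true
  recommendation letters ≥ 5: 4 ≥ 5 is false
  SAT score = 1365: 893 == 1365 is false
  SAT score ≤ 1561: 893 ≤ 1561 is true
  NOT in-state resident: no → true
  GPA ≥ 3.46: 3.32 ≥ 3.46 is false
  disciplinary record: no → false
  first-generation student: no → false
Combine:
[1.2] true AND false = false
[1] false OR false = false
[2.2.1] false OR true = true
[2.2] NOT true = false
[2] false OR false = false
[3.1.3.1] false AND true = false
[3.1.3] NOT false = true
[3.1] true OR false OR true = true
[3] NOT true = false
[4.1] true AND false = false
[4.2] false → false (antecedent false ⇒ implication holds) = true
[4] false → true (antecedent false ⇒ implication holds) = true
[root] false AND false AND false AND true = false
Overall: false → rejected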